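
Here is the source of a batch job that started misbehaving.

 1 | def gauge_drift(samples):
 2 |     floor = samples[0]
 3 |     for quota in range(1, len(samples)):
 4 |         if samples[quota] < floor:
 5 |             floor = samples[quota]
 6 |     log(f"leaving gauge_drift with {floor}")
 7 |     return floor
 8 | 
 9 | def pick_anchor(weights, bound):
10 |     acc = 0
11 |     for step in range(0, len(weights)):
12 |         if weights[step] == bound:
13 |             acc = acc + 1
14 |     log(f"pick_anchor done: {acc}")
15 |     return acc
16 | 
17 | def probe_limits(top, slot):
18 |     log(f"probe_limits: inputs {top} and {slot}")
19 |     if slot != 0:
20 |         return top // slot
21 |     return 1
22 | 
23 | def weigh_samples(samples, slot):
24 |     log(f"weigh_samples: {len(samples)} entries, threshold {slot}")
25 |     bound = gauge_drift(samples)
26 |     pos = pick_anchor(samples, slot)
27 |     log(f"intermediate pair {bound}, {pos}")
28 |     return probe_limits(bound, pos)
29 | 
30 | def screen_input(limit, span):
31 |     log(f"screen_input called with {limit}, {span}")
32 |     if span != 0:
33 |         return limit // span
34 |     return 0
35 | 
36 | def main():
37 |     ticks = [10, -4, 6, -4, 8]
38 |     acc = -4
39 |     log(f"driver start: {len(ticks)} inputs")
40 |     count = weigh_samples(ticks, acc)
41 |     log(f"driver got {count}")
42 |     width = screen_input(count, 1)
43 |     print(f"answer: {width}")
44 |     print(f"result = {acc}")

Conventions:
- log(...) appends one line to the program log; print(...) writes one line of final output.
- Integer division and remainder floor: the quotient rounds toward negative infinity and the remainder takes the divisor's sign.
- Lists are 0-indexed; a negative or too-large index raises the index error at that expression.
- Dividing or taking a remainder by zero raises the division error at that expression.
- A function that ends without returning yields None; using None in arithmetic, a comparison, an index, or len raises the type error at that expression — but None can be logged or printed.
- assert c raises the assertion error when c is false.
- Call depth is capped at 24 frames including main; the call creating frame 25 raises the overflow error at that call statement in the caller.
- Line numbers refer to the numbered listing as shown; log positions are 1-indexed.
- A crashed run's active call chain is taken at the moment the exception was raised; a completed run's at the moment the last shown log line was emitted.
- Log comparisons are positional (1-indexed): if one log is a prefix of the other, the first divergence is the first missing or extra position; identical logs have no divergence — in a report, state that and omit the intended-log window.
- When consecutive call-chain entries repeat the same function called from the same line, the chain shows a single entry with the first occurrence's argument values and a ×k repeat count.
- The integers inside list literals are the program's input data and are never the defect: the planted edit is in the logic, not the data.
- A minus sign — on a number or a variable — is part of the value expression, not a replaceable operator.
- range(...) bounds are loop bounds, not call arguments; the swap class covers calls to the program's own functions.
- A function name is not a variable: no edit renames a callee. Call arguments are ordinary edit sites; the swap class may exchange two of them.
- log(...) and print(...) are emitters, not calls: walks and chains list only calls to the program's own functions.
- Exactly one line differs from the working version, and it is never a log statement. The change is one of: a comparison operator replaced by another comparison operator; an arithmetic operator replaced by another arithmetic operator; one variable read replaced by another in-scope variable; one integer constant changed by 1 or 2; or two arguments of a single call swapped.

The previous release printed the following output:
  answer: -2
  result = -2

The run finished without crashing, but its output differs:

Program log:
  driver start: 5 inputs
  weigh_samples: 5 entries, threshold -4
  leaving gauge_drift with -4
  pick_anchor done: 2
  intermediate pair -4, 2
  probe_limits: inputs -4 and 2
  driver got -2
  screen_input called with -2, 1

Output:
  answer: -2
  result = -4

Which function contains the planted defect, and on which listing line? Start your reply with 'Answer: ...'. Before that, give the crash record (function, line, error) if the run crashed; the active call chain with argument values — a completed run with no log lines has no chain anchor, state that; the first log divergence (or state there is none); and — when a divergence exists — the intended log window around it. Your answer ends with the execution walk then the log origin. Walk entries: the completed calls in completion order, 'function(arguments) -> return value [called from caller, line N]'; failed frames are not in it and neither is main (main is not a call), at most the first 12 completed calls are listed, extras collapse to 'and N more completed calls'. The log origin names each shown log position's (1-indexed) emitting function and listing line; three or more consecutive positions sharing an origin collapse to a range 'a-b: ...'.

Answer: the defect is in main at line 44.
Key observation: The two runs log identically and part ways only at the printed values.
Call chain: main -> screen_input(-2, 1) (called at line 42).
First divergence: there is none — every log position agrees.
Execution walk:
  gauge_drift([10, -4, 6, -4, 8]) -> -4  [called from weigh_samples, line 25]
  pick_anchor([10, -4, 6, -4, 8], -4) -> 2  [called from weigh_samples, line 26]
  probe_limits(-4, 2) -> -2  [called from weigh_samples, line 28]
  weigh_samples([10, -4, 6, -4, 8], -4) -> -2  [called from main, line 40]
  screen_input(-2, 1) -> -2  [called from main, line 42]
Log line origins:
  1: logged in main at line 39
  2: logged in weigh_samples at line 24
  3: logged in gauge_drift at line 6
  4: logged in pick_anchor at line 14
  5: logged in weigh_samples at line 27
  6: logged in probe_limits at line 18
  7: logged in main at line 41
  8: logged in screen_input at line 31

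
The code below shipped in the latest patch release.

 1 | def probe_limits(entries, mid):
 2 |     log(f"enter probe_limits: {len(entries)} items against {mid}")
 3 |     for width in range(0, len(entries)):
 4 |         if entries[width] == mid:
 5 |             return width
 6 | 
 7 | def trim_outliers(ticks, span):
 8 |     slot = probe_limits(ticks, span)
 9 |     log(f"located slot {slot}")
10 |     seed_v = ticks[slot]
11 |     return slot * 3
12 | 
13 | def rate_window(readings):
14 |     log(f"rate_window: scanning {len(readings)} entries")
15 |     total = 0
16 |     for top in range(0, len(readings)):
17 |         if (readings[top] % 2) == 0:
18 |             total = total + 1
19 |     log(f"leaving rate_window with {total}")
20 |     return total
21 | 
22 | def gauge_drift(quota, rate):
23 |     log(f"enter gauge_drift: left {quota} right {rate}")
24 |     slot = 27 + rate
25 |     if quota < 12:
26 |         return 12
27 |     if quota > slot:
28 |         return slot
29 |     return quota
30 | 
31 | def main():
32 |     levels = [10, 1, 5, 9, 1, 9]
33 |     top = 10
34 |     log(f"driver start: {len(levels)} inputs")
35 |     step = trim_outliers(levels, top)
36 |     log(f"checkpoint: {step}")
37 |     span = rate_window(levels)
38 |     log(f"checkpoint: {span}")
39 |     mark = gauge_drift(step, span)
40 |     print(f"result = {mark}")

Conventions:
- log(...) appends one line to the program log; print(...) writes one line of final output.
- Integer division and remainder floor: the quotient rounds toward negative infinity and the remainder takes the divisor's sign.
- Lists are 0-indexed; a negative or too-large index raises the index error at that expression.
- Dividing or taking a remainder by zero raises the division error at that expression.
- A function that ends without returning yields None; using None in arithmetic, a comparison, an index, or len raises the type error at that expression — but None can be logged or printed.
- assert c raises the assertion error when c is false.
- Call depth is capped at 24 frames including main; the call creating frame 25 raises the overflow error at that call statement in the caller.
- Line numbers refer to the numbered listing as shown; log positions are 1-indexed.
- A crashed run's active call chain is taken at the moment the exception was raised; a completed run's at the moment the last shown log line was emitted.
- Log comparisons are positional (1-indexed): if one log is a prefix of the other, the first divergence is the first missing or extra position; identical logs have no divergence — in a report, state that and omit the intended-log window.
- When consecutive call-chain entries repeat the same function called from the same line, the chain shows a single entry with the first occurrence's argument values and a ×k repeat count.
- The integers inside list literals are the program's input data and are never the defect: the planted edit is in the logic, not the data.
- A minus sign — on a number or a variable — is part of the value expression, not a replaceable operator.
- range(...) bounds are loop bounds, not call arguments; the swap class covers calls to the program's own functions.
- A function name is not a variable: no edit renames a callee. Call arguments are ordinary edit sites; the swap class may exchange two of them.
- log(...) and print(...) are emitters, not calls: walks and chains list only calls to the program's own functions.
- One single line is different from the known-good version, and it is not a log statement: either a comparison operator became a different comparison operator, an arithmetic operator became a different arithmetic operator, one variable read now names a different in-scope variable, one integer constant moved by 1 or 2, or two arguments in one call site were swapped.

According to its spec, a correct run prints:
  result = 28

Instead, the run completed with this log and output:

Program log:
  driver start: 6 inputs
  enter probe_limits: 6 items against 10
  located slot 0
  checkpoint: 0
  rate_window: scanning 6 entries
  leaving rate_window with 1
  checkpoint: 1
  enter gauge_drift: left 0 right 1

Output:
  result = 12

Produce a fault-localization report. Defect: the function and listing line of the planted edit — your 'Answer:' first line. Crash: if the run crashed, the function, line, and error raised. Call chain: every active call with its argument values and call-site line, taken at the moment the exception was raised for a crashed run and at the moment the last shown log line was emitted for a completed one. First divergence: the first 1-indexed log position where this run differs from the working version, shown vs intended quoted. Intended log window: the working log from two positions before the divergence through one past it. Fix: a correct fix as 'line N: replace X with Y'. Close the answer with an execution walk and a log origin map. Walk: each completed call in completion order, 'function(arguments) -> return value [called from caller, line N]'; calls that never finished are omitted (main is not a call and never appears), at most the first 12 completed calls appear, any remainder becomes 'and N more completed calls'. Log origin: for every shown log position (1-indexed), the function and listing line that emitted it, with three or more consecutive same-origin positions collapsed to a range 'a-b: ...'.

Answer: the defect is in trim_outliers at line 11.
Key observation: The log first diverges at position 4: the faulty run prints 'checkpoint: 0' where the working version prints 'checkpoint: 30'.
Call chain: main -> gauge_drift(0, 1) (called at line 39).
First divergence: position 4 — shown 'checkpoint: 0', intended 'checkpoint: 30'.
Intended log window:
  2: enter probe_limits: 6 items against 10
  3: located slot 0
  4: checkpoint: 30
  5: rate_window: scanning 6 entries
Execution walk:
  probe_limits([10, 1, 5, 9, 1, 9], 10) -> 0  [called from trim_outliers, line 8]
  trim_outliers([10, 1, 5, 9, 1, 9], 10) -> 0  [called from main, line 35]
  rate_window([10, 1, 5, 9, 1, 9]) -> 1  [called from main, line 37]
  gauge_drift(0, 1) -> 12  [called from main, line 39]
Log origin:
  1: emitted by main (line 34)
  2: emitted by probe_limits (line 2)
  3: emitted by trim_outliers (line 9)
  4: emitted by main (line 36)
  5: emitted by rate_window (line 14)
  6: emitted by rate_window (line 19)
  7: emitted by main (line 38)
  8: emitted by gauge_drift (line 23)
A correct fix: line 11: replace `slot` with `seed_v`.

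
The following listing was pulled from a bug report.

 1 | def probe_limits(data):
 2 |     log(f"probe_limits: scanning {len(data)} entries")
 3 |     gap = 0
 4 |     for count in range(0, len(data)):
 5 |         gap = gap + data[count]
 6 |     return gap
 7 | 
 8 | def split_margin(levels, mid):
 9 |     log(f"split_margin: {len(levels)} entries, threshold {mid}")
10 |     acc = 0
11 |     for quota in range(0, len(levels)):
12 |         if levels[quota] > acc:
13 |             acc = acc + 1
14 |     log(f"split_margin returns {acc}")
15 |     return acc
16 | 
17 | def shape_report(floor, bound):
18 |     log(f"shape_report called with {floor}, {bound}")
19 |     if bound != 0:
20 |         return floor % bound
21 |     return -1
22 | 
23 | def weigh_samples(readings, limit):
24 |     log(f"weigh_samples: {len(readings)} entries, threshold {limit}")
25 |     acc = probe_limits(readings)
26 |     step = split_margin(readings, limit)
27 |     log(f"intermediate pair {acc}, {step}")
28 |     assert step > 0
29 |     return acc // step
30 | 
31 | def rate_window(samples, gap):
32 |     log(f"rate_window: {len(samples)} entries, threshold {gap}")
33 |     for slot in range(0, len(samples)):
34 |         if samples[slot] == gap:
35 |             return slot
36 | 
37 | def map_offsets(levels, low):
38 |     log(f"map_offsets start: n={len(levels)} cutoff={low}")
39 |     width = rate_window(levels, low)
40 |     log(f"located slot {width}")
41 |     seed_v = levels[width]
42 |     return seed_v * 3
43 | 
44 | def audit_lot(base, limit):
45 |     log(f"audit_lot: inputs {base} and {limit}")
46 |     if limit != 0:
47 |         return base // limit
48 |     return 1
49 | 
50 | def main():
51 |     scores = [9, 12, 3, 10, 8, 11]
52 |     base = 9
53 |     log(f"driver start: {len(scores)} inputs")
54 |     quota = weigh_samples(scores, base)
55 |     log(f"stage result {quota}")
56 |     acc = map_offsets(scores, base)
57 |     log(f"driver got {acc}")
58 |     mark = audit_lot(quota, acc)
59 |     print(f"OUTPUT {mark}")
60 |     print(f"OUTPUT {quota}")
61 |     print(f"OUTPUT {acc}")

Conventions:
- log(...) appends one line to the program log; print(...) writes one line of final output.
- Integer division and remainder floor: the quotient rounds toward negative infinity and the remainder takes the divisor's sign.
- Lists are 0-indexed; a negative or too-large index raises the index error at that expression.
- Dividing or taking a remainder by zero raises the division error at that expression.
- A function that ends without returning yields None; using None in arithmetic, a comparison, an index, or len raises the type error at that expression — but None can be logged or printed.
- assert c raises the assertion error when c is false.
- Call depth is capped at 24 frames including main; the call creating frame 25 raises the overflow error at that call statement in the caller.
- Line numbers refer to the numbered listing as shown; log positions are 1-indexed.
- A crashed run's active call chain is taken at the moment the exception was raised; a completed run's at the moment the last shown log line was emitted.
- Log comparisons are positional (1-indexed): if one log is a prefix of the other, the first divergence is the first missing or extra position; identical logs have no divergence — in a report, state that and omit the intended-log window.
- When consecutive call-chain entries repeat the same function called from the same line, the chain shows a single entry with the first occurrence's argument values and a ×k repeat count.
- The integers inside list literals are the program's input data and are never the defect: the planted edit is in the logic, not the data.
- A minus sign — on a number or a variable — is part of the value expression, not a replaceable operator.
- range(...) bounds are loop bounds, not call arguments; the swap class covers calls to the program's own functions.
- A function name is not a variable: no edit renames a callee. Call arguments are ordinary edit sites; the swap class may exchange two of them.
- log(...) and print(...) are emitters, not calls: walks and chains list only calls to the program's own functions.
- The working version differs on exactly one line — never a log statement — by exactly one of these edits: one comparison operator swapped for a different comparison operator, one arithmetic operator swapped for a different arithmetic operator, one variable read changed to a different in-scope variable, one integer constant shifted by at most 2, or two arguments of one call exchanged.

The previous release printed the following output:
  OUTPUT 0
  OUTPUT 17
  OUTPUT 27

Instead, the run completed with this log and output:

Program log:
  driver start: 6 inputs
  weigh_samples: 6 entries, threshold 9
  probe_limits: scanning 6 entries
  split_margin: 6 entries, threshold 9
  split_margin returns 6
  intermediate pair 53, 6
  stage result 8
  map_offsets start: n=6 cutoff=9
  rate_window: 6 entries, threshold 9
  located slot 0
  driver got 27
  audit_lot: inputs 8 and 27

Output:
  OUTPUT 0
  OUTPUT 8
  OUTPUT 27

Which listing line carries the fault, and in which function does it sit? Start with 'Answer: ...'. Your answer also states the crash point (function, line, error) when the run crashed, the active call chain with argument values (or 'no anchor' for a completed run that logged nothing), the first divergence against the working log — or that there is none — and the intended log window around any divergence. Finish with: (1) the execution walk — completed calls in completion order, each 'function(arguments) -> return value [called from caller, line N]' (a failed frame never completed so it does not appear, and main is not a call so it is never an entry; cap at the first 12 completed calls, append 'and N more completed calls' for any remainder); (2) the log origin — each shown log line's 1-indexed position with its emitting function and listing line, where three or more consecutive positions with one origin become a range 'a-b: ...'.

Answer: the defect is in split_margin at line 12.
Core observation: At log position 5 the runs split — shown 'split_margin returns 6', but the working version logs 'split_margin returns 3'.
Call chain: main -> audit_lot(8, 27) (called at line 58).
First divergence: at position 5 the run shows 'split_margin returns 6' where the working version logs 'split_margin returns 3'.
Intended log window:
  3: probe_limits: scanning 6 entries
  4: split_margin: 6 entries, threshold 9
  5: split_margin returns 3
  6: intermediate pair 53, 3
Execution walk:
  probe_limits([9, 12, 3, 10, 8, 11]) -> 53  [called from weigh_samples, line 25]
  split_margin([9, 12, 3, 10, 8, 11], 9) -> 6  [called from weigh_samples, line 26]
  weigh_samples([9, 12, 3, 10, 8, 11], 9) -> 8  [called from main, line 54]
  rate_window([9, 12, 3, 10, 8, 11], 9) -> 0  [called from map_offsets, line 39]
  map_offsets([9, 12, 3, 10, 8, 11], 9) -> 27  [called from main, line 56]
  audit_lot(8, 27) -> 0  [called from main, line 58]
Origin of each log line:
  1: logged in main at line 53
  2: logged in weigh_samples at line 24
  3: logged in probe_limits at line 2
  4: logged in split_margin at line 9
  5: logged in split_margin at line 14
  6: logged in weigh_samples at line 27
  7: logged in main at line 55
  8: logged in map_offsets at line 38
  9: logged in rate_window at line 32
  10: logged in map_offsets at line 40
  11: logged in main at line 57
  12: logged in audit_lot at line 45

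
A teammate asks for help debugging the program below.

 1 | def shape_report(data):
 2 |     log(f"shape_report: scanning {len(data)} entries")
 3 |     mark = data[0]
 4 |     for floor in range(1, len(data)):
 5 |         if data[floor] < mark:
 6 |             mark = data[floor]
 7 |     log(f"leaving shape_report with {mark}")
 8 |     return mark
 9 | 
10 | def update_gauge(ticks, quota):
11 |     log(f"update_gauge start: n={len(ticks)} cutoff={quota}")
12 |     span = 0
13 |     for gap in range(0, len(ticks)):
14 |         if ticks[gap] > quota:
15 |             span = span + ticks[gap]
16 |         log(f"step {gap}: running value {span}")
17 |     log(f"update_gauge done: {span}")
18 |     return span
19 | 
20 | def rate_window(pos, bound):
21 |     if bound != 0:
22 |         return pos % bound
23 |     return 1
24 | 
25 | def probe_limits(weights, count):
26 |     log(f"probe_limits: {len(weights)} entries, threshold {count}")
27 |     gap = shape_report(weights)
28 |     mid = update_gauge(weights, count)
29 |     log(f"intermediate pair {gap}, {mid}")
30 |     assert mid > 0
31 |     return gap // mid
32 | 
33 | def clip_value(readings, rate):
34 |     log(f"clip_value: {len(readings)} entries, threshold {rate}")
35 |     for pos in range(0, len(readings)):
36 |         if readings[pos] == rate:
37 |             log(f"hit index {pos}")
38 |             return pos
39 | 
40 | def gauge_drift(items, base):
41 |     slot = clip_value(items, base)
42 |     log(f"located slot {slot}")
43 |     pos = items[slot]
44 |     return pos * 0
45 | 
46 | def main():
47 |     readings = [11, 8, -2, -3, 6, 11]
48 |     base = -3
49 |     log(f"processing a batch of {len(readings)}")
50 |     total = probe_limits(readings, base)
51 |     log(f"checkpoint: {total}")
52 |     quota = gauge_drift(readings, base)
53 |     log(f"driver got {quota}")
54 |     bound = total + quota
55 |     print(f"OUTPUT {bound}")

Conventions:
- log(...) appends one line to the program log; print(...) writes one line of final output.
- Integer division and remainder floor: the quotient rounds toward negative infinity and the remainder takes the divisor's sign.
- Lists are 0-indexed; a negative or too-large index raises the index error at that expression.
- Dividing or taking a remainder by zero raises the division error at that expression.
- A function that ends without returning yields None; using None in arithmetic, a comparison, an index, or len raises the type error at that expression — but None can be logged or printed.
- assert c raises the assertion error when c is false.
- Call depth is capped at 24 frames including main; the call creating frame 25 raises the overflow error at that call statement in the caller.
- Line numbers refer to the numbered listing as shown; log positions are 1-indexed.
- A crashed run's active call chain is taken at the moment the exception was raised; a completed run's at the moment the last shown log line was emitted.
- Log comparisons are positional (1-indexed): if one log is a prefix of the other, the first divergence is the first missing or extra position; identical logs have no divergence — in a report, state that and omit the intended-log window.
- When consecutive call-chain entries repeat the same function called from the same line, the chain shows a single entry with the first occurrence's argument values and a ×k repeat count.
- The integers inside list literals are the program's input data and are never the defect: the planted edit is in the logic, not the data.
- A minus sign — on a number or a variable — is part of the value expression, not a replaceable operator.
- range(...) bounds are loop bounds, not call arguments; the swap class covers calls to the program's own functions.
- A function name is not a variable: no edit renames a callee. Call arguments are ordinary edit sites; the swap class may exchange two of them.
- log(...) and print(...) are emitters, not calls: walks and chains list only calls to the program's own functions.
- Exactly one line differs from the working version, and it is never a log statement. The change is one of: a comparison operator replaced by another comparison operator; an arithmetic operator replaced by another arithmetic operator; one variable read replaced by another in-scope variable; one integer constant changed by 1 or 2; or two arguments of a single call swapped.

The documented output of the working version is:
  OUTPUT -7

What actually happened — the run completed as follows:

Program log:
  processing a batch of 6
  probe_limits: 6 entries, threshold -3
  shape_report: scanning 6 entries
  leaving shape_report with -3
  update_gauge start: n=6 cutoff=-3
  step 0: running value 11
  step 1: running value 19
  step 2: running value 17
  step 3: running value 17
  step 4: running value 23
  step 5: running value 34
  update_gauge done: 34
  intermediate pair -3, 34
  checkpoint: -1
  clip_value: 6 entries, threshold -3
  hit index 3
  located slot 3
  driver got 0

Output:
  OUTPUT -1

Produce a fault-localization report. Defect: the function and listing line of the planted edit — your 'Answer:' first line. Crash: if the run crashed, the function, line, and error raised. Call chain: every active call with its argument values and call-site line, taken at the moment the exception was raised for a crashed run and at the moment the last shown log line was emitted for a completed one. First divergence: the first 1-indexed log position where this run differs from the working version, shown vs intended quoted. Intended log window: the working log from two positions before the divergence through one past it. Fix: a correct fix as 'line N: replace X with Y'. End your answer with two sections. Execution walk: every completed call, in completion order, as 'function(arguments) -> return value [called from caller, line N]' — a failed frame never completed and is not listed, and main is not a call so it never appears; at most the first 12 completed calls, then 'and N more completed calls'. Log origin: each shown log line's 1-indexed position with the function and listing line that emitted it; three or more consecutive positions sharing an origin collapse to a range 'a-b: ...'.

Answer: the defect is in gauge_drift at line 44.
The tell: The earliest visible damage is log position 18 — 'driver got 0' rather than the intended 'driver got -6'.
Call chain: main.
First divergence: position 18; shown 'driver got 0' vs intended 'driver got -6'.
Intended log window:
  16: hit index 3
  17: located slot 3
  18: driver got -6
Execution walk:
  shape_report([11, 8, -2, -3, 6, 11]) -> -3  [called from probe_limits, line 27]
  update_gauge([11, 8, -2, -3, 6, 11], -3) -> 34  [called from probe_limits, line 28]
  probe_limits([11, 8, -2, -3, 6, 11], -3) -> -1  [called from main, line 50]
  clip_value([11, 8, -2, -3, 6, 11], -3) -> 3  [called from gauge_drift, line 41]
  gauge_drift([11, 8, -2, -3, 6, 11], -3) -> 0  [called from main, line 52]
Log origin:
  1: from main, line 49
  2: from probe_limits, line 26
  3: from shape_report, line 2
  4: from shape_report, line 7
  5: from update_gauge, line 11
  6-11: from update_gauge, line 16
  12: from update_gauge, line 17
  13: from probe_limits, line 29
  14: from main, line 51
  15: from clip_value, line 34
  16: from clip_value, line 37
  17: from gauge_drift, line 42
  18: from main, line 53
A correct fix: line 44: replace `0` with `2`.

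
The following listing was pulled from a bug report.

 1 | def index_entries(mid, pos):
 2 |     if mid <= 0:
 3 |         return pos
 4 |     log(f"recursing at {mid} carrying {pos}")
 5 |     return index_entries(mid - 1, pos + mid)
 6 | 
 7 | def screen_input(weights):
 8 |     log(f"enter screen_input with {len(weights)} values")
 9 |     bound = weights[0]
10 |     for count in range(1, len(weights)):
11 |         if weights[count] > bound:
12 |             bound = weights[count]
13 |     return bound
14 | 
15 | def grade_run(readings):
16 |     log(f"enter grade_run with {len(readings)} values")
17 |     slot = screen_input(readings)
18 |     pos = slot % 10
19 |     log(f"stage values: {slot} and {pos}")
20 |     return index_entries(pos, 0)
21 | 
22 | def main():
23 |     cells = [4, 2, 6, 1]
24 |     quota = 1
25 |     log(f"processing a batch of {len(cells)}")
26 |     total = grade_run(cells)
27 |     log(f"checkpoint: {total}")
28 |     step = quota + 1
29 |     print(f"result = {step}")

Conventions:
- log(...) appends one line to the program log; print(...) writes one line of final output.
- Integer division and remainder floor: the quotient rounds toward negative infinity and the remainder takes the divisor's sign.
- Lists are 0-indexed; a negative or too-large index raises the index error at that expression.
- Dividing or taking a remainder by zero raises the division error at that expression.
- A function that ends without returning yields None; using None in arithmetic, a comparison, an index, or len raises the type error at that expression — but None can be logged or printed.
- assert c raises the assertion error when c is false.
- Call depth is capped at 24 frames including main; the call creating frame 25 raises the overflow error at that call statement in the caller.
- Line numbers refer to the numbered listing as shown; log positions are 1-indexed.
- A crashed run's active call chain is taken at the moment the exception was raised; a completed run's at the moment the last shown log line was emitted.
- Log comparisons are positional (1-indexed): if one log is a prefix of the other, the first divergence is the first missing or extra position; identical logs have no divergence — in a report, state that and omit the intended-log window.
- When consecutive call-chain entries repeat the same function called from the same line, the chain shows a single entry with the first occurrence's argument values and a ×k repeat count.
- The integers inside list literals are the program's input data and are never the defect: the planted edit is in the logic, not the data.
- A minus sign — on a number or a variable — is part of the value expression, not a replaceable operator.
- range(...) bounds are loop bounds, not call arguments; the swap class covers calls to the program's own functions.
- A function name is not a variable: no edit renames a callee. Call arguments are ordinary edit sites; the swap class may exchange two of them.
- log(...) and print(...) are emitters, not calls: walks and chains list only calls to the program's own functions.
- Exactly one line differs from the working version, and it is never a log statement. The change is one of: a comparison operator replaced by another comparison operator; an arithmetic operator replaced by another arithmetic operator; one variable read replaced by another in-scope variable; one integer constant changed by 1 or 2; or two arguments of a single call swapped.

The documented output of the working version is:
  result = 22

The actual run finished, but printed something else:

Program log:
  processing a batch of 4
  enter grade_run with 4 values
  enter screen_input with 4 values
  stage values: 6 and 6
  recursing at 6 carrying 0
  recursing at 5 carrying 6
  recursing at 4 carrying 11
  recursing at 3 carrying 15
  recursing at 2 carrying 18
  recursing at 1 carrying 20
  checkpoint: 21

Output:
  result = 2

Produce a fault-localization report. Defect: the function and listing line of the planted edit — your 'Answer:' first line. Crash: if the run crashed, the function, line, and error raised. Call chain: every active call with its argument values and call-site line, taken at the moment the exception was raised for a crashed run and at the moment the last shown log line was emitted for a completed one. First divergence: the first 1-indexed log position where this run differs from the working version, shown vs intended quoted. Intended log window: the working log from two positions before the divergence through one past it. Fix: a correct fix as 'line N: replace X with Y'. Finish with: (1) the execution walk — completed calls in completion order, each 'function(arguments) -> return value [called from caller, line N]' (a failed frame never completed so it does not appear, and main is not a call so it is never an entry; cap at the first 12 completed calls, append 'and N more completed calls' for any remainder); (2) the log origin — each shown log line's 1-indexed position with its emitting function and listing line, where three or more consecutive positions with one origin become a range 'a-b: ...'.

Answer: the defect is in main at line 28.
The tell: The two runs log identically and part ways only at the printed values.
Call chain: main.
First divergence: none — the logs agree in full.
Execution walk:
  screen_input([4, 2, 6, 1]) -> 6  [called from grade_run, line 17]
  index_entries(0, 21) -> 21  [called from index_entries, line 5]
  index_entries(1, 20) -> 21  [called from index_entries, line 5]
  index_entries(2, 18) -> 21  [called from index_entries, line 5]
  index_entries(3, 15) -> 21  [called from index_entries, line 5]
  index_entries(4, 11) -> 21  [called from index_entries, line 5]
  index_entries(5, 6) -> 21  [called from index_entries, line 5]
  index_entries(6, 0) -> 21  [called from grade_run, line 20]
  grade_run([4, 2, 6, 1]) -> 21  [called from main, line 26]
Log origin:
  1: from main, line 25
  2: from grade_run, line 16
  3: from screen_input, line 8
  4: from grade_run, line 19
  5-10: from index_entries, line 4
  11: from main, line 27
A correct fix: line 28: replace `quota` with `total`.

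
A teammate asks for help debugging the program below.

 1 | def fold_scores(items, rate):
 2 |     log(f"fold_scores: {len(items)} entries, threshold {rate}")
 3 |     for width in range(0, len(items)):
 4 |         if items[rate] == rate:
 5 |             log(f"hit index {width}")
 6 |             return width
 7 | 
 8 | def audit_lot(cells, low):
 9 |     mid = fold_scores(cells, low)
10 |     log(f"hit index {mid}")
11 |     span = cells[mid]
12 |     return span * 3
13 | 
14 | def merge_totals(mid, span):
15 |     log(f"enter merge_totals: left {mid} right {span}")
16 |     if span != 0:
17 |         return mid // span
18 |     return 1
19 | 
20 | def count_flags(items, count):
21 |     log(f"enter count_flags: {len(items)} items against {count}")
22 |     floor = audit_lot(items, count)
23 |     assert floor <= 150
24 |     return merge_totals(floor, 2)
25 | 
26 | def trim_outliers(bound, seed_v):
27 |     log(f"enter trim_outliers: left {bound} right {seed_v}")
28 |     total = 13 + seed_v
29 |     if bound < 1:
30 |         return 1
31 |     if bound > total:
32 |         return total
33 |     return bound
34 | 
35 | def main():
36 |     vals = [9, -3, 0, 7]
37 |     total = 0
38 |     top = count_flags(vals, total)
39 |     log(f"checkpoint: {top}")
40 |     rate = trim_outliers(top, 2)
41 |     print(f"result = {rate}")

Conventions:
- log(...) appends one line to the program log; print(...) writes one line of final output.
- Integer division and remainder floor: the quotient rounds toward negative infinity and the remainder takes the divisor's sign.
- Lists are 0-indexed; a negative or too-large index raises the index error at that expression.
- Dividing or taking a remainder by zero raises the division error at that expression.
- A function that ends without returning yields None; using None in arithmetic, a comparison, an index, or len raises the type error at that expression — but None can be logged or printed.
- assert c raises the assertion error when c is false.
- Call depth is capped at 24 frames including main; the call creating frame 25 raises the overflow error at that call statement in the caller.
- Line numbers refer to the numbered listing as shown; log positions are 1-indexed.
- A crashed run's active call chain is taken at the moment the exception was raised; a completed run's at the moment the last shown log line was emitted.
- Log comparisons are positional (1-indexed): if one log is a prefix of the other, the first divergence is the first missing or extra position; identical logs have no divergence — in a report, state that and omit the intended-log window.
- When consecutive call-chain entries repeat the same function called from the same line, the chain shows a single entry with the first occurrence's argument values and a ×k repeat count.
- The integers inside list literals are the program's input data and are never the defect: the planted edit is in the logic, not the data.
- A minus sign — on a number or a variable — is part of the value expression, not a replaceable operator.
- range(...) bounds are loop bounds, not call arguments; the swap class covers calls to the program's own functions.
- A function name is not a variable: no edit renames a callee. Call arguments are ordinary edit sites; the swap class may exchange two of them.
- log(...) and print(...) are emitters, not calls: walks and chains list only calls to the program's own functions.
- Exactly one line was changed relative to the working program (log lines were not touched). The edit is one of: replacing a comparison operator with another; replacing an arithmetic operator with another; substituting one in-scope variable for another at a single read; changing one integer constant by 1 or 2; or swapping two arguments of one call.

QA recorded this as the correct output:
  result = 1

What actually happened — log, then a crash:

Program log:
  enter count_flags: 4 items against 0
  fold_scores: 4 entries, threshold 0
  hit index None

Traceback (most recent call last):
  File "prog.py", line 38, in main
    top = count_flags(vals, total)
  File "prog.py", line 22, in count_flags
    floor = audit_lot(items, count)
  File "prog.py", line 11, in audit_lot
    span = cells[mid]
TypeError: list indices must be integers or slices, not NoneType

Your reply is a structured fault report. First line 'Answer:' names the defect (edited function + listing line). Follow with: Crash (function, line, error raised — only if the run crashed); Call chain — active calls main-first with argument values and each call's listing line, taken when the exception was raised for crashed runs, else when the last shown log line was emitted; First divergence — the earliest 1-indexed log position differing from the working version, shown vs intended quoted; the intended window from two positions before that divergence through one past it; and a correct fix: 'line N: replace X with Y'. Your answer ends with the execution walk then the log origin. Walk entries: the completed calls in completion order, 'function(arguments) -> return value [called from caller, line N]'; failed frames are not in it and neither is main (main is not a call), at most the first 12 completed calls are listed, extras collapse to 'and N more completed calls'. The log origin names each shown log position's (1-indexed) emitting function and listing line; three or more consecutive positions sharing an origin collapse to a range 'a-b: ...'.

Answer: the defect is in fold_scores at line 4.
The tell: At log position 3 the runs split — shown 'hit index None', but the working version logs 'hit index 2'.
Crash: audit_lot, line 11, TypeError.
Call chain: main -> count_flags([9, -3, 0, 7], 0) (called at line 38) -> audit_lot([9, -3, 0, 7], 0) (called at line 22).
First divergence: position 3 — shown 'hit index None', intended 'hit index 2'.
Intended log window:
  1: enter count_flags: 4 items against 0
  2: fold_scores: 4 entries, threshold 0
  3: hit index 2
  4: hit index 2
Execution walk:
  fold_scores([9, -3, 0, 7], 0) -> None  [called from audit_lot, line 9]
Log line origins:
  1: emitted by count_flags (line 21)
  2: emitted by fold_scores (line 2)
  3: emitted by audit_lot (line 10)
A correct fix: line 4: replace `items[rate]` with `items[width]`.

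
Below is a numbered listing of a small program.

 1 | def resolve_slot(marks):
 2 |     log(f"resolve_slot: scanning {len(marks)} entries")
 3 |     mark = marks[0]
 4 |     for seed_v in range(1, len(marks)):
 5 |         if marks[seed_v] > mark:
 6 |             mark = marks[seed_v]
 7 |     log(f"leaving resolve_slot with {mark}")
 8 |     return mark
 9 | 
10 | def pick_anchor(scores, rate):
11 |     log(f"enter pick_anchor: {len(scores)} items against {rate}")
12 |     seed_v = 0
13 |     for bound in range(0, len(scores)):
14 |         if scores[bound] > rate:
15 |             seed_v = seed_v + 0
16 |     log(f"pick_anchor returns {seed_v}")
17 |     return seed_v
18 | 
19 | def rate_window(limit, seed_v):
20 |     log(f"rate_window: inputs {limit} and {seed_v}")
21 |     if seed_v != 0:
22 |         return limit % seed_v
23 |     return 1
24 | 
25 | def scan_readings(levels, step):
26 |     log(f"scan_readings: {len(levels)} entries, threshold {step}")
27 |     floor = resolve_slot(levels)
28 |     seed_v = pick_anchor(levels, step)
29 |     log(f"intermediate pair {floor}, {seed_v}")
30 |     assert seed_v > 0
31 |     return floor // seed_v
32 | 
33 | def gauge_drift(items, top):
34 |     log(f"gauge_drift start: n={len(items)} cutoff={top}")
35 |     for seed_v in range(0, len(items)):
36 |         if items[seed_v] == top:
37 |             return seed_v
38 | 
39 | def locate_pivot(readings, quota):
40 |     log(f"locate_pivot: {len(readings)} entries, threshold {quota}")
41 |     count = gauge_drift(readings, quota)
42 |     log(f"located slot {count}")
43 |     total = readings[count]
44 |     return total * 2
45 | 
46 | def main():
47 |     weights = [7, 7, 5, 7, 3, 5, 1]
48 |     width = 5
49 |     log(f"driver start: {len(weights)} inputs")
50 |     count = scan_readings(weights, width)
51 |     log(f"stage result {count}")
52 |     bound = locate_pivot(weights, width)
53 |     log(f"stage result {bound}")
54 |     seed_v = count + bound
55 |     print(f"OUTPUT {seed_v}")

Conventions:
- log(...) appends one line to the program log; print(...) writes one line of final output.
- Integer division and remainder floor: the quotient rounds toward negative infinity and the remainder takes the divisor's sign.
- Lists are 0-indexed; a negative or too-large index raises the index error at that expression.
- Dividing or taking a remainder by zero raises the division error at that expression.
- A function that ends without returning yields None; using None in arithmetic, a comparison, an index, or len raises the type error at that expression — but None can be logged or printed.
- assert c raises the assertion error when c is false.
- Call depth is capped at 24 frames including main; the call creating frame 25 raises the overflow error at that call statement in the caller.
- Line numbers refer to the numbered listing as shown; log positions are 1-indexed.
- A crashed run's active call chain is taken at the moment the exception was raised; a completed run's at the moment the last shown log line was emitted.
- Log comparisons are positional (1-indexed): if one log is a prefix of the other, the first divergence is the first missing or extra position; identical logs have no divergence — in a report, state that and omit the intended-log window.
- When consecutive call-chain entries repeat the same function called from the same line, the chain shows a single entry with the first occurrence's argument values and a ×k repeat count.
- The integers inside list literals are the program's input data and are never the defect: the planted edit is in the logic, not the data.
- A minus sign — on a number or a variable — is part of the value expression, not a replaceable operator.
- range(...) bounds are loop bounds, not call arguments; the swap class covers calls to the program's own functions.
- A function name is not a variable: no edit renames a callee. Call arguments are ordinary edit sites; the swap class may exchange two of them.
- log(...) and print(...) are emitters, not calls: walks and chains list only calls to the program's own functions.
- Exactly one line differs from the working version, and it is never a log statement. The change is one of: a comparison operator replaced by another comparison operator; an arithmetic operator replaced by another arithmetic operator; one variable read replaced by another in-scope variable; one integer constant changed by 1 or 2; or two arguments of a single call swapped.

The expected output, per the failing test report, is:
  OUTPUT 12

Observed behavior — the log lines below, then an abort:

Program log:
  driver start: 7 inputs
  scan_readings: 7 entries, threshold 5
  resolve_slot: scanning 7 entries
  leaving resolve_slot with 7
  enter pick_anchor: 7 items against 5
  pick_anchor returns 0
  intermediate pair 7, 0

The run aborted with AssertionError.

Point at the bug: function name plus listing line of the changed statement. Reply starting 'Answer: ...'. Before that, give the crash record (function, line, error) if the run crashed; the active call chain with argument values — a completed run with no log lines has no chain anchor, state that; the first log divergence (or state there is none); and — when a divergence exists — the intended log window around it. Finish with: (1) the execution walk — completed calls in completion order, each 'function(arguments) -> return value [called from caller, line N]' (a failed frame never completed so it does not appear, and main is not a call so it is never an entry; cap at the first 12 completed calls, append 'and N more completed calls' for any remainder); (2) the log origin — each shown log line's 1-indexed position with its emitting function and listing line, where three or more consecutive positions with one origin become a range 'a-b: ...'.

Answer: the defect is in pick_anchor at line 15.
Key fact: The earliest visible damage is log position 6 — 'pick_anchor returns 0' rather than the intended 'pick_anchor returns 3'.
Crash: scan_readings, line 30, AssertionError.
Call chain: main -> scan_readings([7, 7, 5, 7, 3, 5, 1], 5) (called at line 50).
First divergence: position 6 — the shown line 'pick_anchor returns 0' should read 'pick_anchor returns 3'.
Intended log window:
  4: leaving resolve_slot with 7
  5: enter pick_anchor: 7 items against 5
  6: pick_anchor returns 3
  7: intermediate pair 7, 3
Execution walk:
  resolve_slot([7, 7, 5, 7, 3, 5, 1]) -> 7  [called from scan_readings, line 27]
  pick_anchor([7, 7, 5, 7, 3, 5, 1], 5) -> 0  [called from scan_readings, line 28]
Log origins:
  1: emitted by main (line 49)
  2: emitted by scan_readings (line 26)
  3: emitted by resolve_slot (line 2)
  4: emitted by resolve_slot (line 7)
  5: emitted by pick_anchor (line 11)
  6: emitted by pick_anchor (line 16)
  7: emitted by scan_readings (line 29)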